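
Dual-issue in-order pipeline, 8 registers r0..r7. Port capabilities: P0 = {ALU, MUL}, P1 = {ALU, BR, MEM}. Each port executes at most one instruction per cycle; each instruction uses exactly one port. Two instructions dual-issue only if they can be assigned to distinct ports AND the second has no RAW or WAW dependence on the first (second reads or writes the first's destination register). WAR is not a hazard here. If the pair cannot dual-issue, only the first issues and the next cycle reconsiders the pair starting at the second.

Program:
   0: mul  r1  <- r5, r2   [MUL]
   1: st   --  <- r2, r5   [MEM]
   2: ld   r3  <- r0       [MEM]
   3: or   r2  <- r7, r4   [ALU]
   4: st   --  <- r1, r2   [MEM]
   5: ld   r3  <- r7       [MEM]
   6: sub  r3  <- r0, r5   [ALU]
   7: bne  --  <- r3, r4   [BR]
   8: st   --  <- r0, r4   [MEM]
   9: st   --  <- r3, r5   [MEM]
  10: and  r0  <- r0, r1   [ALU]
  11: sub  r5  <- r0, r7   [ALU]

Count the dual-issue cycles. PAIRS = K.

PAIRS = 3

0. mul.MUL;st.MEM @i0&i1  | dual
1. ld.MEM;or.ALU @i2&i3  | dual
2. st.MEM @i4  | no-port MEM/MEM
3. ld.MEM @i5  | WAW r3
4. sub.ALU @i6  | RAW r3
5. bne.BR @i7  | no-port BR/MEM
6. st.MEM @i8  | no-port MEM/MEM
7. st.MEM;and.ALU @i9&i10  | dual
8. sub.ALU @i11  | tail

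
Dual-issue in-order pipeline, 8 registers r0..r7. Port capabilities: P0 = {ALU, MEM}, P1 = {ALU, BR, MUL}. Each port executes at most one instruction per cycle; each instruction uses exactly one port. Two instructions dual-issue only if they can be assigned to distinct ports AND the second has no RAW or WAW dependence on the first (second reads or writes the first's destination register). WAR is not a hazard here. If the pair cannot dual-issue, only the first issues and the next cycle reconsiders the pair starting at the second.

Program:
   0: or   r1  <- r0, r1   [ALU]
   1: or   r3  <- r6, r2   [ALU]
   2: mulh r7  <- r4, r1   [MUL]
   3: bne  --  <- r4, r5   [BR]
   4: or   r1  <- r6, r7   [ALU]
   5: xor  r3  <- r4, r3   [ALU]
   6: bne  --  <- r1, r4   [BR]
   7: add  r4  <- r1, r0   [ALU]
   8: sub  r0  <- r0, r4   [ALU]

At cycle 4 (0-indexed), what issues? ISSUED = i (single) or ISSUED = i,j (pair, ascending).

ISSUED = 7

c0: i0&i1 or or  pair
c1: i2 mulh  no-port MUL/BR
c2: i3&i4 bne or  pair
c3: i5&i6 xor bne  pair
c4: i7 add  RAW r4
c5: i8 sub  tail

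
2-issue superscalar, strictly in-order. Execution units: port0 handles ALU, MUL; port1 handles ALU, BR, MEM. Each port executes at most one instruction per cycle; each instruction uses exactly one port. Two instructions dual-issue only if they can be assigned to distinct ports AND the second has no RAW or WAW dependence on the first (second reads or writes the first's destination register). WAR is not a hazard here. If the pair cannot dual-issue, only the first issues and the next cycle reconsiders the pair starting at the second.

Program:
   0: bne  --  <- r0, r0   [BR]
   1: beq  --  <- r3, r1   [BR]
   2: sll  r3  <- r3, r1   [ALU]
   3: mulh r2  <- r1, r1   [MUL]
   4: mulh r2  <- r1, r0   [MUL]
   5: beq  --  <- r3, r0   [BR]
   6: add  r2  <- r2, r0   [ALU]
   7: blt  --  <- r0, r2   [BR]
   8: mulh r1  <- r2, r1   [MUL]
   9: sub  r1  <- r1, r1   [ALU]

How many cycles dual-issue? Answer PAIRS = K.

PAIRS = 3

  cy0 -> i0 (bne) no-port BR/BR
  cy1 -> i1,i2 (beq+sll) pair
  cy2 -> i3 (mulh) no-port MUL/MUL
  cy3 -> i4,i5 (mulh+beq) pair
  cy4 -> i6 (add) RAW r2
  cy5 -> i7,i8 (blt+mulh) pair
  cy6 -> i9 (sub) tail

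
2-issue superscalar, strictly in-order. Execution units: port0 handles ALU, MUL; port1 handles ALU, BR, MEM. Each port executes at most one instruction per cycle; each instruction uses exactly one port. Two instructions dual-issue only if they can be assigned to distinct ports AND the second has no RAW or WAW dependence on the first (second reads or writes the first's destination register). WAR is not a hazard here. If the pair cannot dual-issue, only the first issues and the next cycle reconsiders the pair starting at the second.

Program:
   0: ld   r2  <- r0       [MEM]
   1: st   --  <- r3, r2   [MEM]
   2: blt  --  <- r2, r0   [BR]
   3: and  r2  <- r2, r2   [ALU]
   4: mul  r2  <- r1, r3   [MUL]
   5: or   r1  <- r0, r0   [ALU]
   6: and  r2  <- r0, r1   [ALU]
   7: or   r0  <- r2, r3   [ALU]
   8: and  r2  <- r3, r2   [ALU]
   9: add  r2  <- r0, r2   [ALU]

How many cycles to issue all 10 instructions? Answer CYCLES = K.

0. ld.MEM @i0  | no-port MEM/MEM
1. st.MEM @i1  | no-port MEM/BR
2. blt.BR/and.ALU @i2/i3  | pair
3. mul.MUL/or.ALU @i4/i5  | pair
4. and.ALU @i6  | RAW r2
5. or.ALU/and.ALU @i7/i8  | pair
6. add.ALU @i9  | tail

CYCLES = 7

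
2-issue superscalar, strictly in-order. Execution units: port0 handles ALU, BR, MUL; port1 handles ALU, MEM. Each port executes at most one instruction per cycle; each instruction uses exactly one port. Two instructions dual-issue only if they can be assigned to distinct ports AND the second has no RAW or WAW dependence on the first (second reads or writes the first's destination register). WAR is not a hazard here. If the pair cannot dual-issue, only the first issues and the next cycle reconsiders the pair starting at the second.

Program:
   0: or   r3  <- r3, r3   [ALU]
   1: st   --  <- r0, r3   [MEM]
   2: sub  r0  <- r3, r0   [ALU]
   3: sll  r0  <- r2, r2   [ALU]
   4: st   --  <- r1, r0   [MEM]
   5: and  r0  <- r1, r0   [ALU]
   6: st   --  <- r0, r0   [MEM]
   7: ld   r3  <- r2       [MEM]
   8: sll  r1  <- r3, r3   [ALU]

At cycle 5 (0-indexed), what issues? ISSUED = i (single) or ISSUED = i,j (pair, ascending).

ISSUED = 7

#0 head=0: or.ALU i0 RAW r3
#1 head=1: st.MEM;sub.ALU i1&i2 pair
#2 head=3: sll.ALU i3 RAW r0
#3 head=4: st.MEM;and.ALU i4&i5 pair
#4 head=6: st.MEM i6 no-port MEM/MEM
#5 head=7: ld.MEM i7 RAW r3
#6 head=8: sll.ALU i8 tail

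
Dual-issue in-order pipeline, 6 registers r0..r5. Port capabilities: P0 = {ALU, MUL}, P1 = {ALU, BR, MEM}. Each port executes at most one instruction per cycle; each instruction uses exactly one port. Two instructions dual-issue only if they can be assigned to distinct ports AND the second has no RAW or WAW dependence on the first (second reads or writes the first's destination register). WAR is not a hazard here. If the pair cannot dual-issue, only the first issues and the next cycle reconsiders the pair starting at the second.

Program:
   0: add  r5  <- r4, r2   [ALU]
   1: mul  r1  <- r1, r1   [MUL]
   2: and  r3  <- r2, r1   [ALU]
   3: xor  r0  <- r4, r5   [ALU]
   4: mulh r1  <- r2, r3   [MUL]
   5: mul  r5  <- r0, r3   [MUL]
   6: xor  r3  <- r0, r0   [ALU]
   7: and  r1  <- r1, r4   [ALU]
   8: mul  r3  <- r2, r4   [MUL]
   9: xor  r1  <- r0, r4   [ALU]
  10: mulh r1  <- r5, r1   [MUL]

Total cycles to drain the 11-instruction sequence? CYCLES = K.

t=0 i0&i1:add.ALU mul.MUL ; 2-wide
t=1 i2&i3:and.ALU xor.ALU ; 2-wide
t=2 i4:mulh.MUL ; no-port MUL/MUL
t=3 i5&i6:mul.MUL xor.ALU ; 2-wide
t=4 i7&i8:and.ALU mul.MUL ; 2-wide
t=5 i9:xor.ALU ; RAW+WAW r1
t=6 i10:mulh.MUL ; tail

CYCLES = 7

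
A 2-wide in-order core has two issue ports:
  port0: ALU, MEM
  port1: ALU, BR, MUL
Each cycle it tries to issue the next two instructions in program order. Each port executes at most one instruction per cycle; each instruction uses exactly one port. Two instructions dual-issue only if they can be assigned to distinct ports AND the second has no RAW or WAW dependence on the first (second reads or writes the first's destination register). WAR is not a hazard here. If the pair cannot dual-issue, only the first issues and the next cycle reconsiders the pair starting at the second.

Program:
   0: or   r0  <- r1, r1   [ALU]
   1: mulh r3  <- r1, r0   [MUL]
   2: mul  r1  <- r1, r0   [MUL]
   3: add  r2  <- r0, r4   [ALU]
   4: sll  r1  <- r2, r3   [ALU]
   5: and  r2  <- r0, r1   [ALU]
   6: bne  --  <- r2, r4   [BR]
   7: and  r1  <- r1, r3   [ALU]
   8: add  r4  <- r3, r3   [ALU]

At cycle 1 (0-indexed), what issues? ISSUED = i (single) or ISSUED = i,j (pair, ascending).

[0] i0  or.ALU  -- RAW r0
[1] i1  mulh.MUL  -- no-port MUL/MUL
[2] i2,i3  mul.MUL;add.ALU  -- 2-wide
[3] i4  sll.ALU  -- RAW r1
[4] i5  and.ALU  -- RAW r2
[5] i6,i7  bne.BR;and.ALU  -- 2-wide
[6] i8  add.ALU  -- tail

ISSUED = 1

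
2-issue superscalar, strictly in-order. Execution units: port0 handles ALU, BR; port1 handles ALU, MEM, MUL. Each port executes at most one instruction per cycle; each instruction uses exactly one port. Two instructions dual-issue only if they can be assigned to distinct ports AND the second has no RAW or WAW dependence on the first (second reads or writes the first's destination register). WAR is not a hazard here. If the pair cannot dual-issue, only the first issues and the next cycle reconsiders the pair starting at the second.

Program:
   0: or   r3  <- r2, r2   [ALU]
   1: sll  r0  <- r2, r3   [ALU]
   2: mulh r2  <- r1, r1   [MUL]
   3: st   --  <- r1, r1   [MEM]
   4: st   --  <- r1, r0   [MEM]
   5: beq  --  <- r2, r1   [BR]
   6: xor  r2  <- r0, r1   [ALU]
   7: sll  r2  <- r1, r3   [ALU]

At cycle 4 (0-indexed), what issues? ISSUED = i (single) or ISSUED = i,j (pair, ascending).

t=0 i0:or.ALU ; RAW r3
t=1 i1&i2:sll.ALU/mulh.MUL ; 2-wide
t=2 i3:st.MEM ; no-port MEM/MEM
t=3 i4&i5:st.MEM/beq.BR ; 2-wide
t=4 i6:xor.ALU ; WAW r2
t=5 i7:sll.ALU ; tail

ISSUED = 6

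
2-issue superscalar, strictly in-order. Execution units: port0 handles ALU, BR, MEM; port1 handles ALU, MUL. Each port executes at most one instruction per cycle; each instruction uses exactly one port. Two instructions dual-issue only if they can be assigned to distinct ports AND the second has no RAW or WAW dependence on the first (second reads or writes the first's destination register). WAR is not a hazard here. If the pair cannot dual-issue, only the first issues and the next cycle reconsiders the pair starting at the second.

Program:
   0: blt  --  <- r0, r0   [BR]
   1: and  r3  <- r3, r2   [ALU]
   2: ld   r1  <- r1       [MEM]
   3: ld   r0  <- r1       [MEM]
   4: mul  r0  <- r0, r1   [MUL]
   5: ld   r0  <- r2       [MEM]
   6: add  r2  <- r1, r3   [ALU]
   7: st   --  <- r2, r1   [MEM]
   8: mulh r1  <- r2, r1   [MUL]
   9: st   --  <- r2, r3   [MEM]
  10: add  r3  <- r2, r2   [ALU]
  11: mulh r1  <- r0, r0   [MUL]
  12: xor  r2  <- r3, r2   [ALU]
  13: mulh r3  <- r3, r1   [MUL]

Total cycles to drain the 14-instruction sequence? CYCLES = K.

CYCLES = 9

[0] i0&i1  blt.BR and.ALU  -- dual
[1] i2  ld.MEM  -- no-port MEM/MEM
[2] i3  ld.MEM  -- RAW+WAW r0
[3] i4  mul.MUL  -- WAW r0
[4] i5&i6  ld.MEM add.ALU  -- dual
[5] i7&i8  st.MEM mulh.MUL  -- dual
[6] i9&i10  st.MEM add.ALU  -- dual
[7] i11&i12  mulh.MUL xor.ALU  -- dual
[8] i13  mulh.MUL  -- tail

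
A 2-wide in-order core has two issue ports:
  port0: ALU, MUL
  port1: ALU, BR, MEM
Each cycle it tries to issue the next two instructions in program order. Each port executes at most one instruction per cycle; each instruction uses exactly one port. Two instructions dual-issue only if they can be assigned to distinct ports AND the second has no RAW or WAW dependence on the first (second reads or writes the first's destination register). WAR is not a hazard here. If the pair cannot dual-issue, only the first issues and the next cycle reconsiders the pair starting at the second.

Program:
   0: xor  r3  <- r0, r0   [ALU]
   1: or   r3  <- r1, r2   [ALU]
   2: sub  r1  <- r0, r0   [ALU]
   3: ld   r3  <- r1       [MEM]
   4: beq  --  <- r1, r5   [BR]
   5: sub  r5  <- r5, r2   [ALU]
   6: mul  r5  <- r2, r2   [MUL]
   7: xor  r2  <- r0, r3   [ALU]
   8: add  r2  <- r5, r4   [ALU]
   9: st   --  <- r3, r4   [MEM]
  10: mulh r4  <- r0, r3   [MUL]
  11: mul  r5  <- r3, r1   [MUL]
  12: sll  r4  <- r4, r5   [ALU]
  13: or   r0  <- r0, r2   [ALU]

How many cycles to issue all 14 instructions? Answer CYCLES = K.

CYCLES = 9

  cy0 -> i0 (xor.ALU) WAW r3
  cy1 -> i1&i2 (or.ALU+sub.ALU) dual
  cy2 -> i3 (ld.MEM) no-port MEM/BR
  cy3 -> i4&i5 (beq.BR+sub.ALU) dual
  cy4 -> i6&i7 (mul.MUL+xor.ALU) dual
  cy5 -> i8&i9 (add.ALU+st.MEM) dual
  cy6 -> i10 (mulh.MUL) no-port MUL/MUL
  cy7 -> i11 (mul.MUL) RAW r5
  cy8 -> i12&i13 (sll.ALU+or.ALU) dual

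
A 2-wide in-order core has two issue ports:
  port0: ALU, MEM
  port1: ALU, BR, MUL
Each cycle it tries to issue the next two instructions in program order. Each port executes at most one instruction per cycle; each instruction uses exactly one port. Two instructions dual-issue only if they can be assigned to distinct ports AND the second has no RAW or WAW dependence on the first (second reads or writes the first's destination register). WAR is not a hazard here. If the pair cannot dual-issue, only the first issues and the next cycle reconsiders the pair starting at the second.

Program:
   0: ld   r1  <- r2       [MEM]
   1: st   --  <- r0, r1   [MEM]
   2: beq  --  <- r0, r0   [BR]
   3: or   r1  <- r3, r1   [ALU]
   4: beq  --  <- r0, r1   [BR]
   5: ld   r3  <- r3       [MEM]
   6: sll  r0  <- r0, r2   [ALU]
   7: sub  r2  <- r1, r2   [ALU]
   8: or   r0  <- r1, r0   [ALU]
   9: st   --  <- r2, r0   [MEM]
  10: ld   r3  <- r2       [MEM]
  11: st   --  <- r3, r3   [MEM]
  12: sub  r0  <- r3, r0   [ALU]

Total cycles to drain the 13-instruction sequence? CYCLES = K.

  cy0 -> i0 (ld) no-port MEM/MEM
  cy1 -> i1+i2 (st beq) 2-wide
  cy2 -> i3 (or) RAW r1
  cy3 -> i4+i5 (beq ld) 2-wide
  cy4 -> i6+i7 (sll sub) 2-wide
  cy5 -> i8 (or) RAW r0
  cy6 -> i9 (st) no-port MEM/MEM
  cy7 -> i10 (ld) no-port MEM/MEM
  cy8 -> i11+i12 (st sub) 2-wide

CYCLES = 9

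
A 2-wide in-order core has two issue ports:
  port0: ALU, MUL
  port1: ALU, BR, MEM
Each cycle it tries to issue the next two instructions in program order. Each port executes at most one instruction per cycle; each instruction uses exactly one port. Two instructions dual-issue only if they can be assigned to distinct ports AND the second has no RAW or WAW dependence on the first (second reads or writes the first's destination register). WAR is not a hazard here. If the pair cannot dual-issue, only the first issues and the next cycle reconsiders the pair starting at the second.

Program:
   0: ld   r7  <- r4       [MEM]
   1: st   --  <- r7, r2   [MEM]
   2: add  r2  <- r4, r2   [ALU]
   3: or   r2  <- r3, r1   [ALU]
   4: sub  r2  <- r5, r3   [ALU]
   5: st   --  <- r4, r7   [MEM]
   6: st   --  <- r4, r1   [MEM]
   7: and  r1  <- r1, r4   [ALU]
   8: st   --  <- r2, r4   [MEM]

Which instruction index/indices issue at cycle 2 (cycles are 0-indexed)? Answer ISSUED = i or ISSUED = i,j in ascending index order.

ISSUED = 3

t=0 i0:ld.MEM ; no-port MEM/MEM
t=1 i1&i2:st.MEM add.ALU ; dual
t=2 i3:or.ALU ; WAW r2
t=3 i4&i5:sub.ALU st.MEM ; dual
t=4 i6&i7:st.MEM and.ALU ; dual
t=5 i8:st.MEM ; tail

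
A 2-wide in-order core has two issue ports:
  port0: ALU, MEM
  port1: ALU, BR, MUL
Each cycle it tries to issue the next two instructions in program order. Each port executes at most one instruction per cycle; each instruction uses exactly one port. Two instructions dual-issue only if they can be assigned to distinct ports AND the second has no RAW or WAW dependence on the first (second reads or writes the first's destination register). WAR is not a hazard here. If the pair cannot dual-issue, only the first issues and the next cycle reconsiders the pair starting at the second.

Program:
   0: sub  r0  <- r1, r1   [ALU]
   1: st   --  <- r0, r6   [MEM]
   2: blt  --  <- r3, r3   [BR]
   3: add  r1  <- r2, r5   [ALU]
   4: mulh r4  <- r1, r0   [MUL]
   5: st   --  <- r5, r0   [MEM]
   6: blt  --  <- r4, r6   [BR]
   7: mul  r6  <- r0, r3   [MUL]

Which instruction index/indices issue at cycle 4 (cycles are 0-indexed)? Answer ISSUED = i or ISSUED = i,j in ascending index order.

ISSUED = 6

t=0 i0:sub.ALU ; RAW r0
t=1 i1,i2:st.MEM/blt.BR ; dual
t=2 i3:add.ALU ; RAW r1
t=3 i4,i5:mulh.MUL/st.MEM ; dual
t=4 i6:blt.BR ; no-port BR/MUL
t=5 i7:mul.MUL ; tail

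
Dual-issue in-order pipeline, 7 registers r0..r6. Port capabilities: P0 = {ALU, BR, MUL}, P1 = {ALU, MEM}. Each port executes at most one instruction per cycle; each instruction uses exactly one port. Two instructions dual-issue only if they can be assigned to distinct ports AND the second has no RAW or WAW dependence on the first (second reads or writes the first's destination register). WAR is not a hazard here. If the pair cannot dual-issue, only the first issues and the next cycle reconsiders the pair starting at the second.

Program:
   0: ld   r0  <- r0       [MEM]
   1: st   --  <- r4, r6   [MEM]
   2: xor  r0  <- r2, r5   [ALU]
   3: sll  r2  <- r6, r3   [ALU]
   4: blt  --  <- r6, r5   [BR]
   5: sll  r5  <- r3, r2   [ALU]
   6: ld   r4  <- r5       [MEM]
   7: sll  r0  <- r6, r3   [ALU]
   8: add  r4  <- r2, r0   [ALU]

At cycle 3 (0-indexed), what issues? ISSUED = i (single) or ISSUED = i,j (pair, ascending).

t=0 i0:ld.MEM ; no-port MEM/MEM
t=1 i1/i2:st.MEM+xor.ALU ; dual
t=2 i3/i4:sll.ALU+blt.BR ; dual
t=3 i5:sll.ALU ; RAW r5
t=4 i6/i7:ld.MEM+sll.ALU ; dual
t=5 i8:add.ALU ; tail

ISSUED = 5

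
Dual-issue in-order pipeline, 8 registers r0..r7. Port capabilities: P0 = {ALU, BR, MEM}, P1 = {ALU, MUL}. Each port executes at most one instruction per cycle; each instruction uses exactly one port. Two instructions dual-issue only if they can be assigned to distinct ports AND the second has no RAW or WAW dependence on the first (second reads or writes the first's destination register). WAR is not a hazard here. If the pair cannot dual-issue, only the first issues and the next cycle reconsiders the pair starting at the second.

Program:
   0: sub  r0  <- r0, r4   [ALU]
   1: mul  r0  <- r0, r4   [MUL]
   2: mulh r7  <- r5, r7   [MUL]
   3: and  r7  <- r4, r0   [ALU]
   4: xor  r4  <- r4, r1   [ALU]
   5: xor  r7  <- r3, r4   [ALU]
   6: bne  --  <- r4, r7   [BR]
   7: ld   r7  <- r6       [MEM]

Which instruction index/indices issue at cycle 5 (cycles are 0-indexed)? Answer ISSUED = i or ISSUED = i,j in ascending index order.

ISSUED = 6

[0] i0  sub.ALU  -- RAW+WAW r0
[1] i1  mul.MUL  -- no-port MUL/MUL
[2] i2  mulh.MUL  -- WAW r7
[3] i3/i4  and.ALU xor.ALU  -- pair
[4] i5  xor.ALU  -- RAW r7
[5] i6  bne.BR  -- no-port BR/MEM
[6] i7  ld.MEM  -- tail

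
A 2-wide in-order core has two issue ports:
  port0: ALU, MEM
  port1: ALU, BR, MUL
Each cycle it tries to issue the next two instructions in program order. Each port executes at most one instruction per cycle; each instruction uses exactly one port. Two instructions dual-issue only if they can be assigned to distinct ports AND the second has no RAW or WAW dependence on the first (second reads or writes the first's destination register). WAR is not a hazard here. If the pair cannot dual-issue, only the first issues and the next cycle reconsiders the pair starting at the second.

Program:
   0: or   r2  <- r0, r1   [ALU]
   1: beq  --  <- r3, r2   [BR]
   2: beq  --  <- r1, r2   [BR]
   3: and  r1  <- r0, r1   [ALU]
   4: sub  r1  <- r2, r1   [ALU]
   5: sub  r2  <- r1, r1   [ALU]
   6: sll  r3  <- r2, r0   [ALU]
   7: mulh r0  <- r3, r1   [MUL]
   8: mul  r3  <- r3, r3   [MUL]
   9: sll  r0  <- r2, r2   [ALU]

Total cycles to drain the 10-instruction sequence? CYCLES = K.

[0] i0  or  -- RAW r2
[1] i1  beq  -- no-port BR/BR
[2] i2,i3  beq+and  -- 2-wide
[3] i4  sub  -- RAW r1
[4] i5  sub  -- RAW r2
[5] i6  sll  -- RAW r3
[6] i7  mulh  -- no-port MUL/MUL
[7] i8,i9  mul+sll  -- 2-wide

CYCLES = 8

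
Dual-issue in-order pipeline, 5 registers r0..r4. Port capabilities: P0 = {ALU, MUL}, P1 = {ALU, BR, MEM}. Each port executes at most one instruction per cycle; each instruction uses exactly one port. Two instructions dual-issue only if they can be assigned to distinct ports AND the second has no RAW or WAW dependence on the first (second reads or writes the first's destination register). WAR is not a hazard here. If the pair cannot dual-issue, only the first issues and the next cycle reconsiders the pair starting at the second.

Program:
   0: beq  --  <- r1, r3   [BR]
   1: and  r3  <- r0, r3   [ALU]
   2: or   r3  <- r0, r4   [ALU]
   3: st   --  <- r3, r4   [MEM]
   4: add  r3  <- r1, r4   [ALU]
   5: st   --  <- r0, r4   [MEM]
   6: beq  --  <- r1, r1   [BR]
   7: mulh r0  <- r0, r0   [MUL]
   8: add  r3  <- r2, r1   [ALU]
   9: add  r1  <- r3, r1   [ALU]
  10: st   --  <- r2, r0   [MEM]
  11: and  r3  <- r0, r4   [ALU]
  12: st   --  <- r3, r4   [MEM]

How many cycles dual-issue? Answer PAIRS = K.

0. beq.BR;and.ALU @i0/i1  | pair
1. or.ALU @i2  | RAW r3
2. st.MEM;add.ALU @i3/i4  | pair
3. st.MEM @i5  | no-port MEM/BR
4. beq.BR;mulh.MUL @i6/i7  | pair
5. add.ALU @i8  | RAW r3
6. add.ALU;st.MEM @i9/i10  | pair
7. and.ALU @i11  | RAW r3
8. st.MEM @i12  | tail

PAIRS = 4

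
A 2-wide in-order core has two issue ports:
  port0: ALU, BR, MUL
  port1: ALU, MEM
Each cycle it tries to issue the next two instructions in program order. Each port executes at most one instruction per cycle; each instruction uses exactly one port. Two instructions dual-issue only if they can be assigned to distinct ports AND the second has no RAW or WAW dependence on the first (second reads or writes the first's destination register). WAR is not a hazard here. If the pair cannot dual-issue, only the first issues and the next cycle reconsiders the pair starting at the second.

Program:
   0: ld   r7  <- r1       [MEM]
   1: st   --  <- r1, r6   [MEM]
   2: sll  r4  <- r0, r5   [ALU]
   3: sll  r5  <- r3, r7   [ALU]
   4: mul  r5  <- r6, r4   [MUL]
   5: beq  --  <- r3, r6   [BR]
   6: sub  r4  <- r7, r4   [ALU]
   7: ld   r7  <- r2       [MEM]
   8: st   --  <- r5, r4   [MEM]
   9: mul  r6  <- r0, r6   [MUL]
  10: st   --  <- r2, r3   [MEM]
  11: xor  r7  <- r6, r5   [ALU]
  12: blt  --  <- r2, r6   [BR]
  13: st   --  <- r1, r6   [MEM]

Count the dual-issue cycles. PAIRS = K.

PAIRS = 5

0. ld @i0  | no-port MEM/MEM
1. st/sll @i1,i2  | dual
2. sll @i3  | WAW r5
3. mul @i4  | no-port MUL/BR
4. beq/sub @i5,i6  | dual
5. ld @i7  | no-port MEM/MEM
6. st/mul @i8,i9  | dual
7. st/xor @i10,i11  | dual
8. blt/st @i12,i13  | dual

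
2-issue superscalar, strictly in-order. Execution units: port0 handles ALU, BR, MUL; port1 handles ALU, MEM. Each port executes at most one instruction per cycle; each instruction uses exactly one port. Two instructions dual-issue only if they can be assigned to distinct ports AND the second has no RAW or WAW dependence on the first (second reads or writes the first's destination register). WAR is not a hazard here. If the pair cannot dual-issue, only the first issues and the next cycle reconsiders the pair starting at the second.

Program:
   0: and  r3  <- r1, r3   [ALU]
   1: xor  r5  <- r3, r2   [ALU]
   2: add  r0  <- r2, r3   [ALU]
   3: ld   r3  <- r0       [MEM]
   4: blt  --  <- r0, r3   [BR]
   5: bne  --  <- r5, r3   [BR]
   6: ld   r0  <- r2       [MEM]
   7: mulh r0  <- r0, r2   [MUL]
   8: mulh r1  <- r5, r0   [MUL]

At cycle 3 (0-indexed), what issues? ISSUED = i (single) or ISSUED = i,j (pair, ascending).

0. and @i0  | RAW r3
1. xor/add @i1&i2  | dual
2. ld @i3  | RAW r3
3. blt @i4  | no-port BR/BR
4. bne/ld @i5&i6  | dual
5. mulh @i7  | no-port MUL/MUL
6. mulh @i8  | tail

ISSUED = 4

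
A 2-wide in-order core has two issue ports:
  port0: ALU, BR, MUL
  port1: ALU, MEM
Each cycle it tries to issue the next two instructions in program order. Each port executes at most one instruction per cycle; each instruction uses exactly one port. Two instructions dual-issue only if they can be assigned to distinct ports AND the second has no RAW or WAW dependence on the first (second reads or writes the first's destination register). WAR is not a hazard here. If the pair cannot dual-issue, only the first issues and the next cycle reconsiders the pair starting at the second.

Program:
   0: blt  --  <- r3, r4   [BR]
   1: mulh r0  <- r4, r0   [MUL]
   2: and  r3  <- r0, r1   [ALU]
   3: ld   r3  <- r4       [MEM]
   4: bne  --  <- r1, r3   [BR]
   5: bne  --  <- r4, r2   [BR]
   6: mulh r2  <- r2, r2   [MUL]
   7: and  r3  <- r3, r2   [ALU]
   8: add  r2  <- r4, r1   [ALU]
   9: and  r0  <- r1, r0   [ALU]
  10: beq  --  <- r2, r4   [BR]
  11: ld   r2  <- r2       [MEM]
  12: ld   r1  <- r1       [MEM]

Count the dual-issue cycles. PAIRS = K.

PAIRS = 2

  cy0 -> i0 (blt) no-port BR/MUL
  cy1 -> i1 (mulh) RAW r0
  cy2 -> i2 (and) WAW r3
  cy3 -> i3 (ld) RAW r3
  cy4 -> i4 (bne) no-port BR/BR
  cy5 -> i5 (bne) no-port BR/MUL
  cy6 -> i6 (mulh) RAW r2
  cy7 -> i7+i8 (and+add) dual
  cy8 -> i9+i10 (and+beq) dual
  cy9 -> i11 (ld) no-port MEM/MEM
  cy10 -> i12 (ld) tail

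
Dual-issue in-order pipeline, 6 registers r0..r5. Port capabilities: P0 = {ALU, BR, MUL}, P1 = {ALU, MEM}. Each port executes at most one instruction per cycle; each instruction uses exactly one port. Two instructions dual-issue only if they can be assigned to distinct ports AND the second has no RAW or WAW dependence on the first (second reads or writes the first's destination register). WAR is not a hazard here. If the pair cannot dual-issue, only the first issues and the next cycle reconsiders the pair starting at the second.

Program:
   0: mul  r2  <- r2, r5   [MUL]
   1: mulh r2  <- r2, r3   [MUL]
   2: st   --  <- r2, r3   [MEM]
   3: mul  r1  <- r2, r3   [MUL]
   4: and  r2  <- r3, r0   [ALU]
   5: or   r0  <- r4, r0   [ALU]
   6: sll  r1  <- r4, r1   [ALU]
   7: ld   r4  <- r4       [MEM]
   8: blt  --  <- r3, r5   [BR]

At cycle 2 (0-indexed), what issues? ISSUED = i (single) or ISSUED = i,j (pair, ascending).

#0 head=0: mul.MUL i0 no-port MUL/MUL
#1 head=1: mulh.MUL i1 RAW r2
#2 head=2: st.MEM+mul.MUL i2,i3 dual
#3 head=4: and.ALU+or.ALU i4,i5 dual
#4 head=6: sll.ALU+ld.MEM i6,i7 dual
#5 head=8: blt.BR i8 tail

ISSUED = 2,3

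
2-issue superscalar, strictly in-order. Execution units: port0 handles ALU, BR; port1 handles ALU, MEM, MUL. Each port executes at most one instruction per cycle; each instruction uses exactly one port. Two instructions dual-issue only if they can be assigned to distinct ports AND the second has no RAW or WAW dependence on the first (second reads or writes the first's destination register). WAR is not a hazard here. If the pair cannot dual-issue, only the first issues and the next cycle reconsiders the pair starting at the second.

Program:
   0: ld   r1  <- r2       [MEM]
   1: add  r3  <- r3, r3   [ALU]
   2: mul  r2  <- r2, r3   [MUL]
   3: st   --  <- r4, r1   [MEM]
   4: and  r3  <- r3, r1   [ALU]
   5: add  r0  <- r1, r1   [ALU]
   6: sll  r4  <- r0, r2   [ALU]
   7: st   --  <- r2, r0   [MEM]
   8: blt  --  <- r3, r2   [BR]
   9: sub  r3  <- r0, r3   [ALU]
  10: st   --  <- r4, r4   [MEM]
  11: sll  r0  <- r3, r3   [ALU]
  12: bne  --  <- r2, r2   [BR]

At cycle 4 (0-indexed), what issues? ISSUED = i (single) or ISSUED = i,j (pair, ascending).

ISSUED = 6,7

0. ld.MEM/add.ALU @i0&i1  | 2-wide
1. mul.MUL @i2  | no-port MUL/MEM
2. st.MEM/and.ALU @i3&i4  | 2-wide
3. add.ALU @i5  | RAW r0
4. sll.ALU/st.MEM @i6&i7  | 2-wide
5. blt.BR/sub.ALU @i8&i9  | 2-wide
6. st.MEM/sll.ALU @i10&i11  | 2-wide
7. bne.BR @i12  | tail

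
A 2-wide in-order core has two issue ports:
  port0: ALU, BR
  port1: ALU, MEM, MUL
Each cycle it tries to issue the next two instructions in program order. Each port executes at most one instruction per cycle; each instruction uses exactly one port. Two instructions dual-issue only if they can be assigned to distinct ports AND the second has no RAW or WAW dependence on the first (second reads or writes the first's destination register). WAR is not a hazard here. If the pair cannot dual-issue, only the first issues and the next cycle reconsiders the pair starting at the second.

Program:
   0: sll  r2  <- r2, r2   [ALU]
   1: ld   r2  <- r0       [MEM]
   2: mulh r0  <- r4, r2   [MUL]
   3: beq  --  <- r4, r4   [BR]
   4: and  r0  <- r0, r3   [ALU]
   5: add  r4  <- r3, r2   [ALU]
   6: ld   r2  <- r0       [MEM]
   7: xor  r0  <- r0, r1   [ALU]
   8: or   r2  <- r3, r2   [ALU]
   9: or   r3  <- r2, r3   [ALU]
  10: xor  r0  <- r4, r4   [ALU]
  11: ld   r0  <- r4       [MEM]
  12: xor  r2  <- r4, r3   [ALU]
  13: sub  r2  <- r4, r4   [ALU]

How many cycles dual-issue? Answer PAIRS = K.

0. sll @i0  | WAW r2
1. ld @i1  | no-port MEM/MUL
2. mulh beq @i2+i3  | dual
3. and add @i4+i5  | dual
4. ld xor @i6+i7  | dual
5. or @i8  | RAW r2
6. or xor @i9+i10  | dual
7. ld xor @i11+i12  | dual
8. sub @i13  | tail

PAIRS = 5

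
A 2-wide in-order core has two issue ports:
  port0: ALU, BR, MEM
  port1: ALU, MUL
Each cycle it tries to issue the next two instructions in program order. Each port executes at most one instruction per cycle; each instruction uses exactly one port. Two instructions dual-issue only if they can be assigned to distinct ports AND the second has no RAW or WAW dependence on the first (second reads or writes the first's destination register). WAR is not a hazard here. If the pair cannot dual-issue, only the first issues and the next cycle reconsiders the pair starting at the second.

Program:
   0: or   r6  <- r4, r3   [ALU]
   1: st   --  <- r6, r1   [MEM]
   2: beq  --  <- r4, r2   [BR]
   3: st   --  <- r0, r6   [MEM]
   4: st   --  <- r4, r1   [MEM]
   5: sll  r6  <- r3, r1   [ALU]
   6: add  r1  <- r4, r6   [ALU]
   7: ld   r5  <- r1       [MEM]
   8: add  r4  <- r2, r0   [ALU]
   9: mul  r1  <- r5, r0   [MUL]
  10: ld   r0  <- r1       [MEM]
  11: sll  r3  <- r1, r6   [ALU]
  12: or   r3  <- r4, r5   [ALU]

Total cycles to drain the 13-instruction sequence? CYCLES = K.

CYCLES = 10

  cy0 -> i0 (or) RAW r6
  cy1 -> i1 (st) no-port MEM/BR
  cy2 -> i2 (beq) no-port BR/MEM
  cy3 -> i3 (st) no-port MEM/MEM
  cy4 -> i4,i5 (st;sll) pair
  cy5 -> i6 (add) RAW r1
  cy6 -> i7,i8 (ld;add) pair
  cy7 -> i9 (mul) RAW r1
  cy8 -> i10,i11 (ld;sll) pair
  cy9 -> i12 (or) tail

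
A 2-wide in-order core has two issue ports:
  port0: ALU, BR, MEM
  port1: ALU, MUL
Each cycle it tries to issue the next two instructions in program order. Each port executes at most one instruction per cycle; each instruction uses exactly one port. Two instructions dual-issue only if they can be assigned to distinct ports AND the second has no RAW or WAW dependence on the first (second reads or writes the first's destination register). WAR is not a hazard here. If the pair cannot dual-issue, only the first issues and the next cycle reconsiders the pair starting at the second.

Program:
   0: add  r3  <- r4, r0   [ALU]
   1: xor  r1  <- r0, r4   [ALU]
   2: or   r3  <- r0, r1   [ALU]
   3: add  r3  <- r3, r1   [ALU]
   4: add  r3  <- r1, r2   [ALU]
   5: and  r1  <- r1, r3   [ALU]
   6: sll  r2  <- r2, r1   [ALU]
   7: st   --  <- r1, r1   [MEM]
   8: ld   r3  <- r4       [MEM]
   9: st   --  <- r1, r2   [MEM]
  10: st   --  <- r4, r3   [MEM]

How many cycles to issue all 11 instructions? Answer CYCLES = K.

t=0 i0/i1:add xor ; dual
t=1 i2:or ; RAW+WAW r3
t=2 i3:add ; WAW r3
t=3 i4:add ; RAW r3
t=4 i5:and ; RAW r1
t=5 i6/i7:sll st ; dual
t=6 i8:ld ; no-port MEM/MEM
t=7 i9:st ; no-port MEM/MEM
t=8 i10:st ; tail

CYCLES = 9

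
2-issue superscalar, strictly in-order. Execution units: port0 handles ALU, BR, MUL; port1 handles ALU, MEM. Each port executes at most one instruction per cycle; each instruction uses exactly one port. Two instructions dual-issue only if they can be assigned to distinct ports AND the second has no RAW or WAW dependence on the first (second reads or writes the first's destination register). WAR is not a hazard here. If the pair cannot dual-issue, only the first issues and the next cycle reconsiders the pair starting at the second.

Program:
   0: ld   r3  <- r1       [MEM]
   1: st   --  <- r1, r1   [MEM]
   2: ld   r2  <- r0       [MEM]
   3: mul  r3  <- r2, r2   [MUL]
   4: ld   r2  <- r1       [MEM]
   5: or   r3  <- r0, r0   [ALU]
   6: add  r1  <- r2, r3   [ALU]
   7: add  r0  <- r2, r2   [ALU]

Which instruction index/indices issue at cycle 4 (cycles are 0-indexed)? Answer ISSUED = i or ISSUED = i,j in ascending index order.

[0] i0  ld  -- no-port MEM/MEM
[1] i1  st  -- no-port MEM/MEM
[2] i2  ld  -- RAW r2
[3] i3,i4  mul ld  -- 2-wide
[4] i5  or  -- RAW r3
[5] i6,i7  add add  -- 2-wide

ISSUED = 5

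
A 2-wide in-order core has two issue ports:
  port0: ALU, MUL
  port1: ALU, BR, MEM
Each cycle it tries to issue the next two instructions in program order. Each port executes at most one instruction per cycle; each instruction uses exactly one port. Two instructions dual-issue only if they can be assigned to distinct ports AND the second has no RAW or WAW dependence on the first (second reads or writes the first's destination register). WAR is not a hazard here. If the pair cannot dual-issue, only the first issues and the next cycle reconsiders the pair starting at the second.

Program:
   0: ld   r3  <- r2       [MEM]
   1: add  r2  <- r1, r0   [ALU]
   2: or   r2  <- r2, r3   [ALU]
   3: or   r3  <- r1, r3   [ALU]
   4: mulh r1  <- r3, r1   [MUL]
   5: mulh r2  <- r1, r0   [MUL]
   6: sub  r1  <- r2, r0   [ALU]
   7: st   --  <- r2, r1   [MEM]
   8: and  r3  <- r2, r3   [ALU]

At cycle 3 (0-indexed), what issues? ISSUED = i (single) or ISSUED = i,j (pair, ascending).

ISSUED = 5

  cy0 -> i0+i1 (ld.MEM/add.ALU) 2-wide
  cy1 -> i2+i3 (or.ALU/or.ALU) 2-wide
  cy2 -> i4 (mulh.MUL) no-port MUL/MUL
  cy3 -> i5 (mulh.MUL) RAW r2
  cy4 -> i6 (sub.ALU) RAW r1
  cy5 -> i7+i8 (st.MEM/and.ALU) 2-wide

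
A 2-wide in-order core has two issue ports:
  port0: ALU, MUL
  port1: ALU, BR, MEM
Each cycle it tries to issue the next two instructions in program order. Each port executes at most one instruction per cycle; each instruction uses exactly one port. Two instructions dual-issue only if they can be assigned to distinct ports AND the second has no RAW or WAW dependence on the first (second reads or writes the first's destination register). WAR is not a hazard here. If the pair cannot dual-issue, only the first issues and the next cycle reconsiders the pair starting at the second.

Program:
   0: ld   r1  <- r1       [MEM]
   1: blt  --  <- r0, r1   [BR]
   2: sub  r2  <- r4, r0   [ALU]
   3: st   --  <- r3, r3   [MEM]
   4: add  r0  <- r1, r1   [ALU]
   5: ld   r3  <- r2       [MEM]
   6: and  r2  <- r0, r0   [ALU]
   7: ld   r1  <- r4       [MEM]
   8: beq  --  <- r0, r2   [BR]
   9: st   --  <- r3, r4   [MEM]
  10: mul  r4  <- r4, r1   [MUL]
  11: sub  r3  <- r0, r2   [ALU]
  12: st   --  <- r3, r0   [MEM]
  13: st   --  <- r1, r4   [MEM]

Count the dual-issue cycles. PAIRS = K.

[0] i0  ld.MEM  -- no-port MEM/BR
[1] i1+i2  blt.BR;sub.ALU  -- 2-wide
[2] i3+i4  st.MEM;add.ALU  -- 2-wide
[3] i5+i6  ld.MEM;and.ALU  -- 2-wide
[4] i7  ld.MEM  -- no-port MEM/BR
[5] i8  beq.BR  -- no-port BR/MEM
[6] i9+i10  st.MEM;mul.MUL  -- 2-wide
[7] i11  sub.ALU  -- RAW r3
[8] i12  st.MEM  -- no-port MEM/MEM
[9] i13  st.MEM  -- tail

PAIRS = 4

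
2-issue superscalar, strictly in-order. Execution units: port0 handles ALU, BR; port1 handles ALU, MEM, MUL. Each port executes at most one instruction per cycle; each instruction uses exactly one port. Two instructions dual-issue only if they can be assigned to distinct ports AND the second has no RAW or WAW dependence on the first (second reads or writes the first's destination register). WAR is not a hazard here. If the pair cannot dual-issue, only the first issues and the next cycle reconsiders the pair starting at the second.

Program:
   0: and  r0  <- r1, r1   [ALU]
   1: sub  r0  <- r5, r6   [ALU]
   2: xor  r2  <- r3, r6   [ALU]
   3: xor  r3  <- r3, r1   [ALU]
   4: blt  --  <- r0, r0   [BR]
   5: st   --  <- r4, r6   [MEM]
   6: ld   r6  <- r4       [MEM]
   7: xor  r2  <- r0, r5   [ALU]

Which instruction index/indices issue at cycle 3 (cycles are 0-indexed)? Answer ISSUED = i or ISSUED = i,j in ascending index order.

ISSUED = 5

#0 head=0: and i0 WAW r0
#1 head=1: sub xor i1,i2 dual
#2 head=3: xor blt i3,i4 dual
#3 head=5: st i5 no-port MEM/MEM
#4 head=6: ld xor i6,i7 dual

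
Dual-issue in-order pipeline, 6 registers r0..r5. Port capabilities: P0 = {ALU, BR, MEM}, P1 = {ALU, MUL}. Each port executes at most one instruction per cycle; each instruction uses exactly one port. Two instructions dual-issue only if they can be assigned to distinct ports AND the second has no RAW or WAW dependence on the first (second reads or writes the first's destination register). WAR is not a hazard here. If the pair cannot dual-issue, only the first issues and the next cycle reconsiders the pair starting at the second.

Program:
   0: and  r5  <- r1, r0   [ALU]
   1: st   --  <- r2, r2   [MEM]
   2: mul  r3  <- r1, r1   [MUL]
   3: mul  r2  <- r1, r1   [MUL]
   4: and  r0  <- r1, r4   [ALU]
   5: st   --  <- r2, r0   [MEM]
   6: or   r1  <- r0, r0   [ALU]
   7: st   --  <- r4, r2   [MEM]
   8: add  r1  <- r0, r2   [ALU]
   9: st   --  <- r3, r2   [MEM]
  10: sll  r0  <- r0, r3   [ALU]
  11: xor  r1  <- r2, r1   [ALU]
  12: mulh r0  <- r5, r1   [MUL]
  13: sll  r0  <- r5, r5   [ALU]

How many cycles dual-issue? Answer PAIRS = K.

PAIRS = 5

#0 head=0: and st i0&i1 2-wide
#1 head=2: mul i2 no-port MUL/MUL
#2 head=3: mul and i3&i4 2-wide
#3 head=5: st or i5&i6 2-wide
#4 head=7: st add i7&i8 2-wide
#5 head=9: st sll i9&i10 2-wide
#6 head=11: xor i11 RAW r1
#7 head=12: mulh i12 WAW r0
#8 head=13: sll i13 tail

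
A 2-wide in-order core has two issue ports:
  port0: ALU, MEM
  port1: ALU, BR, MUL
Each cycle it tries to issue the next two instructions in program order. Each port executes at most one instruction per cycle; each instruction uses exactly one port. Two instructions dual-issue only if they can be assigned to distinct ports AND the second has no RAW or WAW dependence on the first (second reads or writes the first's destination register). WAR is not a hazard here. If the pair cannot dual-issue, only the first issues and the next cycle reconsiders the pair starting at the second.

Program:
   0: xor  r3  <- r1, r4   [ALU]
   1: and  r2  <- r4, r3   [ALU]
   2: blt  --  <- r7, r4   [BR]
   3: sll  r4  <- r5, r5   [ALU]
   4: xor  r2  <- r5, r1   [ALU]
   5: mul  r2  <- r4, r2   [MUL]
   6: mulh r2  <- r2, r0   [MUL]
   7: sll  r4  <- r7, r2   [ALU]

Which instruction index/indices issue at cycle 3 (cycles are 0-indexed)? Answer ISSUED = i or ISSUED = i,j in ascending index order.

  cy0 -> i0 (xor) RAW r3
  cy1 -> i1&i2 (and+blt) pair
  cy2 -> i3&i4 (sll+xor) pair
  cy3 -> i5 (mul) no-port MUL/MUL
  cy4 -> i6 (mulh) RAW r2
  cy5 -> i7 (sll) tail

ISSUED = 5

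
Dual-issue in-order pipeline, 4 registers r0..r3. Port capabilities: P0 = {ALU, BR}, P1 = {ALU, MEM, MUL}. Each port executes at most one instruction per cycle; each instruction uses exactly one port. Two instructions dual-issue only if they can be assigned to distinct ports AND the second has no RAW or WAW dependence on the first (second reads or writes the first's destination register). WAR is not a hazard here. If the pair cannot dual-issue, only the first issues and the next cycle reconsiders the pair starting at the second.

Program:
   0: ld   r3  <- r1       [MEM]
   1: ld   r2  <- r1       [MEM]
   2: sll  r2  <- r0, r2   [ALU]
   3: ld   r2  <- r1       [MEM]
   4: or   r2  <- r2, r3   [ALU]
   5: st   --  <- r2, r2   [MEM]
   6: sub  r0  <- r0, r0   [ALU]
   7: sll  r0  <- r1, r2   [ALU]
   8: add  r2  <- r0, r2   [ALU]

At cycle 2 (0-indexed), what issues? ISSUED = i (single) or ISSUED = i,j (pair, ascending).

ISSUED = 2

#0 head=0: ld.MEM i0 no-port MEM/MEM
#1 head=1: ld.MEM i1 RAW+WAW r2
#2 head=2: sll.ALU i2 WAW r2
#3 head=3: ld.MEM i3 RAW+WAW r2
#4 head=4: or.ALU i4 RAW r2
#5 head=5: st.MEM/sub.ALU i5/i6 2-wide
#6 head=7: sll.ALU i7 RAW r0
#7 head=8: add.ALU i8 tail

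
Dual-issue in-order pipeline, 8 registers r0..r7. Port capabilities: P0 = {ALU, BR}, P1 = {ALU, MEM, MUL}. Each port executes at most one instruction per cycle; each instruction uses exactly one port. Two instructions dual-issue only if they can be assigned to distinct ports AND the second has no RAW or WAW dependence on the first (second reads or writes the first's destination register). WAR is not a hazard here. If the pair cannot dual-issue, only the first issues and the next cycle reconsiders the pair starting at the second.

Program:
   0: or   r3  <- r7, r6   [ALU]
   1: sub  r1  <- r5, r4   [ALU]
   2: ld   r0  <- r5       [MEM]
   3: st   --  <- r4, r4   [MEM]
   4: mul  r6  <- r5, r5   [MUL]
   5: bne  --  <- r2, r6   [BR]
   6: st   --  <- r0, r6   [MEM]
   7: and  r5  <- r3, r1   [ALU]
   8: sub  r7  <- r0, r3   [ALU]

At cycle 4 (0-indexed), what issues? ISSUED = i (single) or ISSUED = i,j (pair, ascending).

ISSUED = 5,6

c0: i0,i1 or;sub  dual
c1: i2 ld  no-port MEM/MEM
c2: i3 st  no-port MEM/MUL
c3: i4 mul  RAW r6
c4: i5,i6 bne;st  dual
c5: i7,i8 and;sub  dual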